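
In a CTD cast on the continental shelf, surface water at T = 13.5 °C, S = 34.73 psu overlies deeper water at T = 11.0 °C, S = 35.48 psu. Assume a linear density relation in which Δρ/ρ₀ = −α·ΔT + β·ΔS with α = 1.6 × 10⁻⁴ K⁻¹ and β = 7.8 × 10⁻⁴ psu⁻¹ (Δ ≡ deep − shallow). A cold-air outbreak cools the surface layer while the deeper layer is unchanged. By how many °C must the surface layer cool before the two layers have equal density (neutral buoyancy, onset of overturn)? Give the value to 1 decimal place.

6.2 °C

Neutral buoyancy requires Δρ = 0, i.e. −α(T_deep − T_surf′) + β(S_deep − S_surf) = 0.
T_surf′ = T_deep − (β/α)·ΔS = 11.0 − (7.8 × 10⁻⁴/1.6 × 10⁻⁴)·(+0.75) = 7.344 °C.
Cooling required: 13.5 − (7.344) = 6.156 °C.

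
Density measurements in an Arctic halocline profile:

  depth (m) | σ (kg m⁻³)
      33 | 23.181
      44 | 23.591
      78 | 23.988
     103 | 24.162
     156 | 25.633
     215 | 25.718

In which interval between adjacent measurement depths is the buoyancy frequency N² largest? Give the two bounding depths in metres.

33–44 m

Compute the density gradient over each adjacent pair:
  33–44 m: Δρ/Δz = 0.410/11 = 0.037 kg m⁻⁴
  44–78 m: Δρ/Δz = 0.397/34 = 0.012 kg m⁻⁴
  78–103 m: Δρ/Δz = 0.174/25 = 7.0 × 10⁻³ kg m⁻⁴
  103–156 m: Δρ/Δz = 1.471/53 = 0.028 kg m⁻⁴
  156–215 m: Δρ/Δz = 0.085/59 = 1.4 × 10⁻³ kg m⁻⁴
The largest gradient is in the 33–44 m interval — the pycnocline.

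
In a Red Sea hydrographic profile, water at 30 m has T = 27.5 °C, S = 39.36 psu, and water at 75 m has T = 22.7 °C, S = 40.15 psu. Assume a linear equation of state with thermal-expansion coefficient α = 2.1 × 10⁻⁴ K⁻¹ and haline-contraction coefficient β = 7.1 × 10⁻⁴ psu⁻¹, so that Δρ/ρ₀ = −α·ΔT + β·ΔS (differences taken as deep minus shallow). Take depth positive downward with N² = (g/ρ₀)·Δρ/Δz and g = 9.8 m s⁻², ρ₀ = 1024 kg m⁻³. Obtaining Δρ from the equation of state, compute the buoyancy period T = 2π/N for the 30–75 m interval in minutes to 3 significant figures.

5.67 min

ΔT = -4.8 K, ΔS = +0.79 psu (deep − shallow).
Δρ/ρ₀ = −αΔT + βΔS = 1.008 × 10⁻³ + 5.609 × 10⁻⁴ = 1.5689 × 10⁻³, so Δρ ≈ 1.607 kg m⁻³.
N² = (g/ρ₀)·Δρ/Δz = g·(Δρ/ρ₀)/Δz = 9.8 × 1.5689 × 10⁻³ / 45 = 3.4167 × 10⁻⁴ s⁻².
N = √(3.4167 × 10⁻⁴) = 0.018484 rad s⁻¹ → T = 2π/N = 339.93 s = 5.6655 min ≈ 5.67 min.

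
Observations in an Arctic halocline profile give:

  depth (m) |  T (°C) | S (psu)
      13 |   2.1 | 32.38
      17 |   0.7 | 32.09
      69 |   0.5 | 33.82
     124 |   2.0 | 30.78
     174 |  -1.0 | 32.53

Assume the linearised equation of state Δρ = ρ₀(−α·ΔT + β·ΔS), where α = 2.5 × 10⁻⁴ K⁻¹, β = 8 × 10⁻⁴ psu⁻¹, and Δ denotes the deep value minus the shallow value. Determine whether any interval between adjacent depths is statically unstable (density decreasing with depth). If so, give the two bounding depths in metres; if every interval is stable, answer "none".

Evaluate Δρ/ρ₀ = −αΔT + βΔS across each adjacent pair:
  13–17 m: −αΔT+βΔS = −(2.5 × 10⁻⁴)(-1.4)+(8 × 10⁻⁴)(-0.29) = 1.2 × 10⁻⁴ → stable
  17–69 m: −αΔT+βΔS = −(2.5 × 10⁻⁴)(-0.2)+(8 × 10⁻⁴)(+1.73) = 1.4 × 10⁻³ → stable
  69–124 m: −αΔT+βΔS = −(2.5 × 10⁻⁴)(+1.5)+(8 × 10⁻⁴)(-3.04) = -2.8 × 10⁻³ → UNSTABLE
  124–174 m: −αΔT+βΔS = −(2.5 × 10⁻⁴)(-3.0)+(8 × 10⁻⁴)(+1.75) = 2.2 × 10⁻³ → stable
The 69–124 m interval has Δρ < 0: lighter water underlies denser water.

69–124 m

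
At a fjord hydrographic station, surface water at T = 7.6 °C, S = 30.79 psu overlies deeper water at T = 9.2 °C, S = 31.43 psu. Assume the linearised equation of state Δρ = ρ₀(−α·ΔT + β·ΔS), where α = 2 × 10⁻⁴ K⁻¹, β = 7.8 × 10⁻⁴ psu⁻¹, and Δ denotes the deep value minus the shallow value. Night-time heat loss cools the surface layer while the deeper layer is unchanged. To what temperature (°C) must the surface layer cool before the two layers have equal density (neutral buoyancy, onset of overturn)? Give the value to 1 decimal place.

6.7 °C

Neutral buoyancy requires Δρ = 0, i.e. −α(T_deep − T_surf′) + β(S_deep − S_surf) = 0.
T_surf′ = T_deep − (β/α)·ΔS = 9.2 − (7.8 × 10⁻⁴/2 × 10⁻⁴)·(+0.64) = 6.704 °C.
Cooling required: 7.6 − (6.704) = 0.896 °C.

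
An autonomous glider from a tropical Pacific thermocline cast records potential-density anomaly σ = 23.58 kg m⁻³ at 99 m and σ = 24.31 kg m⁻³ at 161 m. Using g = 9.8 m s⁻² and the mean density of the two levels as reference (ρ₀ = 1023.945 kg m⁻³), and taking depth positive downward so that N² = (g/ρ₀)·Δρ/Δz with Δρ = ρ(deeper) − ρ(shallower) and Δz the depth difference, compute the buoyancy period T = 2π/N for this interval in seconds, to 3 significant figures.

Δρ = 1024.31 − 1023.58 = 0.73 kg m⁻³ over Δz = 161 − 99 = 62 m.
N² = (9.8/1023.945) × (0.73/62) = 1.1269 × 10⁻⁴ s⁻².
N = √(1.1269 × 10⁻⁴) = 0.010616 rad s⁻¹, so T = 2π/N = 591.86 s ≈ 592 s.

592 s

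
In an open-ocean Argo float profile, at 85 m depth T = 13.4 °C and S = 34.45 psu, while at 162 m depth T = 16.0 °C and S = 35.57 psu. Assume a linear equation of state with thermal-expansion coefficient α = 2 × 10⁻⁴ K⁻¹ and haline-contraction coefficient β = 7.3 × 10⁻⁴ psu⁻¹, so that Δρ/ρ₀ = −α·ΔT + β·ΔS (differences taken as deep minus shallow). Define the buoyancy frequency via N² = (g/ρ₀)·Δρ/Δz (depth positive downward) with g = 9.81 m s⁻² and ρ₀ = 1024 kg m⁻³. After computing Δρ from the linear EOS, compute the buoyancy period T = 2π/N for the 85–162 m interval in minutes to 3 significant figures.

ΔT = +2.6 K, ΔS = +1.12 psu (deep − shallow).
Δρ/ρ₀ = −αΔT + βΔS = -5.20 × 10⁻⁴ + 8.176 × 10⁻⁴ = 2.976 × 10⁻⁴, so Δρ ≈ 0.3047 kg m⁻³.
N² = (g/ρ₀)·Δρ/Δz = g·(Δρ/ρ₀)/Δz = 9.81 × 2.976 × 10⁻⁴ / 77 = 3.7915 × 10⁻⁵ s⁻².
N = √(3.7915 × 10⁻⁵) = 6.1575 × 10⁻³ rad s⁻¹ → T = 2π/N = 1.0204 × 10³ s = 17.007 min ≈ 17.0 min.

17.0 min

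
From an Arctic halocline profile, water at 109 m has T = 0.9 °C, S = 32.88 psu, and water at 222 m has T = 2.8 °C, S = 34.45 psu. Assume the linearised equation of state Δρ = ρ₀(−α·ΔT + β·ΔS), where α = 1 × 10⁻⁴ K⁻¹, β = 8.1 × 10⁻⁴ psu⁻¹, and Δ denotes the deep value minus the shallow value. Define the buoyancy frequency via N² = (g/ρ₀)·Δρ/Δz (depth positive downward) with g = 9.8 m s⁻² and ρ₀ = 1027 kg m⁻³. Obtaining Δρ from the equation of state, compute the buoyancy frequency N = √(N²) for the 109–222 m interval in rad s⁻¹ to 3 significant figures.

ΔT = +1.9 K, ΔS = +1.57 psu (deep − shallow).
Δρ/ρ₀ = −αΔT + βΔS = -1.90 × 10⁻⁴ + 1.2717 × 10⁻³ = 1.0817 × 10⁻³, so Δρ ≈ 1.111 kg m⁻³.
N² = (g/ρ₀)·Δρ/Δz = g·(Δρ/ρ₀)/Δz = 9.8 × 1.0817 × 10⁻³ / 113 = 9.3811 × 10⁻⁵ s⁻².
N = √(9.3811 × 10⁻⁵) = 9.6856 × 10⁻³ rad s⁻¹ ≈ 9.69 × 10⁻³ rad s⁻¹.

9.69 × 10⁻³ rad s⁻¹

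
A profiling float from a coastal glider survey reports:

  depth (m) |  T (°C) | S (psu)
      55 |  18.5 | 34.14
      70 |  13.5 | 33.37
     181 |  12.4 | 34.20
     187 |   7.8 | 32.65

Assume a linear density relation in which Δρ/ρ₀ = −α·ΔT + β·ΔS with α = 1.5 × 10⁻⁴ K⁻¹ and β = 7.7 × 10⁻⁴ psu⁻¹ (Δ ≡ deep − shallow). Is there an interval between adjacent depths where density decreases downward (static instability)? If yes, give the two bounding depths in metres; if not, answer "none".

181–187 m

Evaluate Δρ/ρ₀ = −αΔT + βΔS across each adjacent pair:
  55–70 m: −αΔT+βΔS = −(1.5 × 10⁻⁴)(-5.0)+(7.7 × 10⁻⁴)(-0.77) = 1.6 × 10⁻⁴ → stable
  70–181 m: −αΔT+βΔS = −(1.5 × 10⁻⁴)(-1.1)+(7.7 × 10⁻⁴)(+0.83) = 8.0 × 10⁻⁴ → stable
  181–187 m: −αΔT+βΔS = −(1.5 × 10⁻⁴)(-4.6)+(7.7 × 10⁻⁴)(-1.55) = -5.0 × 10⁻⁴ → UNSTABLE
The 181–187 m interval has Δρ < 0: lighter water underlies denser water.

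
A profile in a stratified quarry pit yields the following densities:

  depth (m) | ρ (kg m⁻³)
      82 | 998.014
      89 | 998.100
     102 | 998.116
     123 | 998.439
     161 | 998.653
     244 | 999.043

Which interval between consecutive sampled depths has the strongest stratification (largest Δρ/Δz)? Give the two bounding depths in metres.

102–123 m

Compute the density gradient over each adjacent pair:
  82–89 m: Δρ/Δz = 0.086/7 = 0.012 kg m⁻⁴
  89–102 m: Δρ/Δz = 0.016/13 = 1.2 × 10⁻³ kg m⁻⁴
  102–123 m: Δρ/Δz = 0.323/21 = 0.015 kg m⁻⁴
  123–161 m: Δρ/Δz = 0.214/38 = 5.6 × 10⁻³ kg m⁻⁴
  161–244 m: Δρ/Δz = 0.390/83 = 4.7 × 10⁻³ kg m⁻⁴
The largest gradient is in the 102–123 m interval — the pycnocline.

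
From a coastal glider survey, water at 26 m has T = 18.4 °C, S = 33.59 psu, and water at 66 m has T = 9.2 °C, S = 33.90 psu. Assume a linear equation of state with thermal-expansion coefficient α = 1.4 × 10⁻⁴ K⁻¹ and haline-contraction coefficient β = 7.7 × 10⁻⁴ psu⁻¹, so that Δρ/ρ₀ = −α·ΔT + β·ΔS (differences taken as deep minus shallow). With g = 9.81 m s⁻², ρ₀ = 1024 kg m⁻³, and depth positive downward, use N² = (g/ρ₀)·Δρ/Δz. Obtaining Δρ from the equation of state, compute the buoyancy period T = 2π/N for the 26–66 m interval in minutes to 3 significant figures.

5.41 min

ΔT = -9.2 K, ΔS = +0.31 psu (deep − shallow).
Δρ/ρ₀ = −αΔT + βΔS = 1.288 × 10⁻³ + 2.387 × 10⁻⁴ = 1.5267 × 10⁻³, so Δρ ≈ 1.563 kg m⁻³.
N² = (g/ρ₀)·Δρ/Δz = g·(Δρ/ρ₀)/Δz = 9.81 × 1.5267 × 10⁻³ / 40 = 3.7442 × 10⁻⁴ s⁻².
N = √(3.7442 × 10⁻⁴) = 0.019350 rad s⁻¹ → T = 2π/N = 324.71 s = 5.4118 min ≈ 5.41 min.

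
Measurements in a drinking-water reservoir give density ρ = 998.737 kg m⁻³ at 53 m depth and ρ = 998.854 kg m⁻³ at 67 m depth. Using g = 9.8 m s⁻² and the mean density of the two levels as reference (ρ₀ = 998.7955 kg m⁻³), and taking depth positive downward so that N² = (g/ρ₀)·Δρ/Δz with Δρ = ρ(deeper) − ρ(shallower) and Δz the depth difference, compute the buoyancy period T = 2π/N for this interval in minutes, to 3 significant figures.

11.6 min

Δρ = 998.854 − 998.737 = 0.117 kg m⁻³ over Δz = 67 − 53 = 14 m.
N² = (9.8/998.7955) × (0.117/14) = 8.1999 × 10⁻⁵ s⁻².
N = √(8.1999 × 10⁻⁵) = 9.0553 × 10⁻³ rad s⁻¹, so T = 2π/N = 693.87 s = 11.565 min ≈ 11.6 min.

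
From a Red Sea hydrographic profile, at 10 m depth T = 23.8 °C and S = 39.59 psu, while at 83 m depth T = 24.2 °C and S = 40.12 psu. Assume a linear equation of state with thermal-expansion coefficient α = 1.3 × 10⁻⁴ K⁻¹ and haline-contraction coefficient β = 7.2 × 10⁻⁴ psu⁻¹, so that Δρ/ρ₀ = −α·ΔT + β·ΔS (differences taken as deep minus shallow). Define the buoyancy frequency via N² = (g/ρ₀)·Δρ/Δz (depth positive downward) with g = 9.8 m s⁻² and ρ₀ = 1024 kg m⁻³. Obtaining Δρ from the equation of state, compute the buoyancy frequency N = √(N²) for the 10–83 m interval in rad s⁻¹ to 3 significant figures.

6.65 × 10⁻³ rad s⁻¹

ΔT = +0.4 K, ΔS = +0.53 psu (deep − shallow).
Δρ/ρ₀ = −αΔT + βΔS = -5.20 × 10⁻⁵ + 3.816 × 10⁻⁴ = 3.296 × 10⁻⁴, so Δρ ≈ 0.3375 kg m⁻³.
N² = (g/ρ₀)·Δρ/Δz = g·(Δρ/ρ₀)/Δz = 9.8 × 3.296 × 10⁻⁴ / 73 = 4.4248 × 10⁻⁵ s⁻².
N = √(4.4248 × 10⁻⁵) = 6.6519 × 10⁻³ rad s⁻¹ ≈ 6.65 × 10⁻³ rad s⁻¹.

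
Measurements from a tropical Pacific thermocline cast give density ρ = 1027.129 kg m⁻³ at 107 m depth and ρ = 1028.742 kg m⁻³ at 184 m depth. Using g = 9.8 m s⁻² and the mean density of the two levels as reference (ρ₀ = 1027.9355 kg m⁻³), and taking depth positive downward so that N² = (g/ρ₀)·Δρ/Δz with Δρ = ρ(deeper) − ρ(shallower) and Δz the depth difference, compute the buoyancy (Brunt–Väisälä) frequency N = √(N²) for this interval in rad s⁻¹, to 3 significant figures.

0.0141 rad s⁻¹

Δρ = 1028.742 − 1027.129 = 1.613 kg m⁻³ over Δz = 184 − 107 = 77 m.
N² = (9.8/1027.9355) × (1.613/77) = 1.9971 × 10⁻⁴ s⁻².
N = √(1.9971 × 10⁻⁴) = 0.014132 rad s⁻¹ ≈ 0.0141 rad s⁻¹.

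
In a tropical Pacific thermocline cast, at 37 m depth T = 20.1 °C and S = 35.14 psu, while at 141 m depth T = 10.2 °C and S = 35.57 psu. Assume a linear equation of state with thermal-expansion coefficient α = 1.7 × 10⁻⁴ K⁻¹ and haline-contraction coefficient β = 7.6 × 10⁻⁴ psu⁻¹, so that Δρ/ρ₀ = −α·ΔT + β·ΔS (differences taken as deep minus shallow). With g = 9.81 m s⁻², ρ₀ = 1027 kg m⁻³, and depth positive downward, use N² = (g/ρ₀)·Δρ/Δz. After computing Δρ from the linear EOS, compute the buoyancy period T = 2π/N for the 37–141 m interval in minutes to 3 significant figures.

7.61 min

ΔT = -9.9 K, ΔS = +0.43 psu (deep − shallow).
Δρ/ρ₀ = −αΔT + βΔS = 1.683 × 10⁻³ + 3.268 × 10⁻⁴ = 2.0098 × 10⁻³, so Δρ ≈ 2.064 kg m⁻³.
N² = (g/ρ₀)·Δρ/Δz = g·(Δρ/ρ₀)/Δz = 9.81 × 2.0098 × 10⁻³ / 104 = 1.8958 × 10⁻⁴ s⁻².
N = √(1.8958 × 10⁻⁴) = 0.013769 rad s⁻¹ → T = 2π/N = 456.33 s = 7.6055 min ≈ 7.61 min.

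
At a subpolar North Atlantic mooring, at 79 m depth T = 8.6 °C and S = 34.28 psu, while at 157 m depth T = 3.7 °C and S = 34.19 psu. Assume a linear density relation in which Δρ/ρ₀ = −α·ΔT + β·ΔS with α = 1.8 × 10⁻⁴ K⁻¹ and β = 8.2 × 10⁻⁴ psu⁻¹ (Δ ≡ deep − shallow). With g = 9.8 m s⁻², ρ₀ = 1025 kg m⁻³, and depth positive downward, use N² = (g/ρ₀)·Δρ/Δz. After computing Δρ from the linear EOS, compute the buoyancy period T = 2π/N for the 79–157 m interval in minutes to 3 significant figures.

ΔT = -4.9 K, ΔS = -0.09 psu (deep − shallow).
Δρ/ρ₀ = −αΔT + βΔS = 8.82 × 10⁻⁴ − 7.38 × 10⁻⁵ = 8.082 × 10⁻⁴, so Δρ ≈ 0.8284 kg m⁻³.
N² = (g/ρ₀)·Δρ/Δz = g·(Δρ/ρ₀)/Δz = 9.8 × 8.082 × 10⁻⁴ / 78 = 1.0154 × 10⁻⁴ s⁻².
N = √(1.0154 × 10⁻⁴) = 0.010077 rad s⁻¹ → T = 2π/N = 623.52 s = 10.392 min ≈ 10.4 min.

10.4 min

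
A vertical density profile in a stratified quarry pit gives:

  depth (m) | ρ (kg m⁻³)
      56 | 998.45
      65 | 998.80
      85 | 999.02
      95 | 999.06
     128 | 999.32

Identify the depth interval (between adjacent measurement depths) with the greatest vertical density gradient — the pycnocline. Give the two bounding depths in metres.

Compute the density gradient over each adjacent pair:
  56–65 m: Δρ/Δz = 0.35/9 = 0.039 kg m⁻⁴
  65–85 m: Δρ/Δz = 0.22/20 = 0.011 kg m⁻⁴
  85–95 m: Δρ/Δz = 0.04/10 = 4.0 × 10⁻³ kg m⁻⁴
  95–128 m: Δρ/Δz = 0.26/33 = 7.9 × 10⁻³ kg m⁻⁴
The largest gradient is in the 56–65 m interval — the pycnocline.

56–65 m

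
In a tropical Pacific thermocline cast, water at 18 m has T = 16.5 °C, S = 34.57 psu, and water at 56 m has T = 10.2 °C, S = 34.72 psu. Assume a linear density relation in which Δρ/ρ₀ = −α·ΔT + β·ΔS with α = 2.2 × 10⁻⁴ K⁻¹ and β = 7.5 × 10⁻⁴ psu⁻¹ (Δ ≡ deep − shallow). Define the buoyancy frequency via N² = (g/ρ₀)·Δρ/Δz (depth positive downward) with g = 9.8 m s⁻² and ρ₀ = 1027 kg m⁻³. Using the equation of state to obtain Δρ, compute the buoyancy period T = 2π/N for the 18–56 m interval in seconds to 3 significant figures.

ΔT = -6.3 K, ΔS = +0.15 psu (deep − shallow).
Δρ/ρ₀ = −αΔT + βΔS = 1.386 × 10⁻³ + 1.125 × 10⁻⁴ = 1.4985 × 10⁻³, so Δρ ≈ 1.539 kg m⁻³.
N² = (g/ρ₀)·Δρ/Δz = g·(Δρ/ρ₀)/Δz = 9.8 × 1.4985 × 10⁻³ / 38 = 3.8646 × 10⁻⁴ s⁻².
N = √(3.8646 × 10⁻⁴) = 0.019659 rad s⁻¹ → T = 2π/N = 319.61 s ≈ 320 s.

320 s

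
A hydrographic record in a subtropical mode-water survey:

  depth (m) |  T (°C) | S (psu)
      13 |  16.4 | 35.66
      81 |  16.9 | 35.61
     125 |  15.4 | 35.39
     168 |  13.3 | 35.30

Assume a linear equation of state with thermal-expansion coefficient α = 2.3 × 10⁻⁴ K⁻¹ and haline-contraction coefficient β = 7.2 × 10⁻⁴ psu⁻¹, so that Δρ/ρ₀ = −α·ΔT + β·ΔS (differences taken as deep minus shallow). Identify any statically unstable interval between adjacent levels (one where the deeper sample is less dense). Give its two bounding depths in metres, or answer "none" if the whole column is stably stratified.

Evaluate Δρ/ρ₀ = −αΔT + βΔS across each adjacent pair:
  13–81 m: −αΔT+βΔS = −(2.3 × 10⁻⁴)(+0.5)+(7.2 × 10⁻⁴)(-0.05) = -1.5 × 10⁻⁴ → UNSTABLE
  81–125 m: −αΔT+βΔS = −(2.3 × 10⁻⁴)(-1.5)+(7.2 × 10⁻⁴)(-0.22) = 1.9 × 10⁻⁴ → stable
  125–168 m: −αΔT+βΔS = −(2.3 × 10⁻⁴)(-2.1)+(7.2 × 10⁻⁴)(-0.09) = 4.2 × 10⁻⁴ → stable
The 13–81 m interval has Δρ < 0: lighter water underlies denser water.

13–81 m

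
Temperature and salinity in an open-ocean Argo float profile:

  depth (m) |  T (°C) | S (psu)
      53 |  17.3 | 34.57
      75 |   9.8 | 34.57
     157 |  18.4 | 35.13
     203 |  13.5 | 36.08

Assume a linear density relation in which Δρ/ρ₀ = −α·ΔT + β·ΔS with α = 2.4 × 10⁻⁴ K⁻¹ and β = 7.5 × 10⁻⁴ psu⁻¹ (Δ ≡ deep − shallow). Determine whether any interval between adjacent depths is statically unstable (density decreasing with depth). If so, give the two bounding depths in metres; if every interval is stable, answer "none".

Evaluate Δρ/ρ₀ = −αΔT + βΔS across each adjacent pair:
  53–75 m: −αΔT+βΔS = −(2.4 × 10⁻⁴)(-7.5)+(7.5 × 10⁻⁴)(+0.00) = 1.8 × 10⁻³ → stable
  75–157 m: −αΔT+βΔS = −(2.4 × 10⁻⁴)(+8.6)+(7.5 × 10⁻⁴)(+0.56) = -1.6 × 10⁻³ → UNSTABLE
  157–203 m: −αΔT+βΔS = −(2.4 × 10⁻⁴)(-4.9)+(7.5 × 10⁻⁴)(+0.95) = 1.9 × 10⁻³ → stable
The 75–157 m interval has Δρ < 0: lighter water underlies denser water.

75–157 m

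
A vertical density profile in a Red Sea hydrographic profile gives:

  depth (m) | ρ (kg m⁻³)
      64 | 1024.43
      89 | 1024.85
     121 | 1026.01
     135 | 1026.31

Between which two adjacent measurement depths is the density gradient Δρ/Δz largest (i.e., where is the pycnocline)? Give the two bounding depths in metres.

Compute the density gradient over each adjacent pair:
  64–89 m: Δρ/Δz = 0.42/25 = 0.017 kg m⁻⁴
  89–121 m: Δρ/Δz = 1.16/32 = 0.036 kg m⁻⁴
  121–135 m: Δρ/Δz = 0.30/14 = 0.021 kg m⁻⁴
The largest gradient is in the 89–121 m interval — the pycnocline.

89–121 m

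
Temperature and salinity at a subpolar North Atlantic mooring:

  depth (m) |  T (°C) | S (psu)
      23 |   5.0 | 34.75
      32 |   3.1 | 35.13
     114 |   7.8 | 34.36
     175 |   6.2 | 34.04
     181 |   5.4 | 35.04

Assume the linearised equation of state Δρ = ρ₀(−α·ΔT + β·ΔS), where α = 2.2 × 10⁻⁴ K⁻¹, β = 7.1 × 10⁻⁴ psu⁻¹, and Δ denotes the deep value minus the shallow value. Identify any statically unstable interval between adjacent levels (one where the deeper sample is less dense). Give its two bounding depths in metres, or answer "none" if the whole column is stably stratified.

Evaluate Δρ/ρ₀ = −αΔT + βΔS across each adjacent pair:
  23–32 m: −αΔT+βΔS = −(2.2 × 10⁻⁴)(-1.9)+(7.1 × 10⁻⁴)(+0.38) = 6.9 × 10⁻⁴ → stable
  32–114 m: −αΔT+βΔS = −(2.2 × 10⁻⁴)(+4.7)+(7.1 × 10⁻⁴)(-0.77) = -1.6 × 10⁻³ → UNSTABLE
  114–175 m: −αΔT+βΔS = −(2.2 × 10⁻⁴)(-1.6)+(7.1 × 10⁻⁴)(-0.32) = 1.2 × 10⁻⁴ → stable
  175–181 m: −αΔT+βΔS = −(2.2 × 10⁻⁴)(-0.8)+(7.1 × 10⁻⁴)(+1.00) = 8.9 × 10⁻⁴ → stable
The 32–114 m interval has Δρ < 0: lighter water underlies denser water.

32–114 m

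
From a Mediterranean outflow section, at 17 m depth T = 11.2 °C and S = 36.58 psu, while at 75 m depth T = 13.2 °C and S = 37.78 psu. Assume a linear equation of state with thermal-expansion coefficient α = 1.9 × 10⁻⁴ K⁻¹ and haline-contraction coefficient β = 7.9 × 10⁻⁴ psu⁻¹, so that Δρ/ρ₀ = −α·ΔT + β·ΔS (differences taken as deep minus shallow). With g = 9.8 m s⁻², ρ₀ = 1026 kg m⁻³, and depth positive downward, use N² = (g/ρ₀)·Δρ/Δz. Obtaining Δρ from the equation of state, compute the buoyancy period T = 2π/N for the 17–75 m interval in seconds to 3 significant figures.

641 s

ΔT = +2.0 K, ΔS = +1.20 psu (deep − shallow).
Δρ/ρ₀ = −αΔT + βΔS = -3.80 × 10⁻⁴ + 9.48 × 10⁻⁴ = 5.68 × 10⁻⁴, so Δρ ≈ 0.5828 kg m⁻³.
N² = (g/ρ₀)·Δρ/Δz = g·(Δρ/ρ₀)/Δz = 9.8 × 5.68 × 10⁻⁴ / 58 = 9.5972 × 10⁻⁵ s⁻².
N = √(9.5972 × 10⁻⁵) = 9.7965 × 10⁻³ rad s⁻¹ → T = 2π/N = 641.37 s ≈ 641 s.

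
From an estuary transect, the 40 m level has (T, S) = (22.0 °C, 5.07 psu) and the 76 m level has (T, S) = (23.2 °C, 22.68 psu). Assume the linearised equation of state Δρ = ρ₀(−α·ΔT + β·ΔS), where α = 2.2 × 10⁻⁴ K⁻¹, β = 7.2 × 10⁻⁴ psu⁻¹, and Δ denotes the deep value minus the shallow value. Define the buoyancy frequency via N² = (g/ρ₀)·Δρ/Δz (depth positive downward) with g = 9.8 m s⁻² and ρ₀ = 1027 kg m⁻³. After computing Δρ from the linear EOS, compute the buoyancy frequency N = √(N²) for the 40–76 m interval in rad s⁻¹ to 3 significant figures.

0.0581 rad s⁻¹

ΔT = +1.2 K, ΔS = +17.61 psu (deep − shallow).
Δρ/ρ₀ = −αΔT + βΔS = -2.64 × 10⁻⁴ + 0.0126792 = 0.0124152, so Δρ ≈ 12.75 kg m⁻³.
N² = (g/ρ₀)·Δρ/Δz = g·(Δρ/ρ₀)/Δz = 9.8 × 0.0124152 / 36 = 3.3797 × 10⁻³ s⁻².
N = √(3.3797 × 10⁻³) = 0.058135 rad s⁻¹ ≈ 0.0581 rad s⁻¹.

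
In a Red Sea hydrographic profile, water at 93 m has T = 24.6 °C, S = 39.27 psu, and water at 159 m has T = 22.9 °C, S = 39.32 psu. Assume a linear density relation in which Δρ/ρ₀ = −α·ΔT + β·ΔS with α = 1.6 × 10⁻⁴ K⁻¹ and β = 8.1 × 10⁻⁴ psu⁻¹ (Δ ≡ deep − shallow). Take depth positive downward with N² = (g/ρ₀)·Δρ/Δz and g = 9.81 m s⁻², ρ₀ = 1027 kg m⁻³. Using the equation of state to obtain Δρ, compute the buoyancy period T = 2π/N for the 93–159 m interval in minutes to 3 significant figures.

15.4 min

ΔT = -1.7 K, ΔS = +0.05 psu (deep − shallow).
Δρ/ρ₀ = −αΔT + βΔS = 2.72 × 10⁻⁴ + 4.05 × 10⁻⁵ = 3.125 × 10⁻⁴, so Δρ ≈ 0.3209 kg m⁻³.
N² = (g/ρ₀)·Δρ/Δz = g·(Δρ/ρ₀)/Δz = 9.81 × 3.125 × 10⁻⁴ / 66 = 4.6449 × 10⁻⁵ s⁻².
N = √(4.6449 × 10⁻⁵) = 6.8154 × 10⁻³ rad s⁻¹ → T = 2π/N = 921.91 s = 15.365 min ≈ 15.4 min.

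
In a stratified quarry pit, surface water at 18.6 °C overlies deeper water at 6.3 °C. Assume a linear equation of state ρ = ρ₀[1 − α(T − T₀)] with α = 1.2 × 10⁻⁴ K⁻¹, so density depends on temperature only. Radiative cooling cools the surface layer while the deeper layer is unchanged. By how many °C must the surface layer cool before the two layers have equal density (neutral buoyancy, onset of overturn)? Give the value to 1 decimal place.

12.3 °C

With temperature the only control, equal density requires T_surf′ = T_deep.
T_surf′ = 6.3 °C.
Cooling required: 18.6 − 6.3 = 12.3 °C.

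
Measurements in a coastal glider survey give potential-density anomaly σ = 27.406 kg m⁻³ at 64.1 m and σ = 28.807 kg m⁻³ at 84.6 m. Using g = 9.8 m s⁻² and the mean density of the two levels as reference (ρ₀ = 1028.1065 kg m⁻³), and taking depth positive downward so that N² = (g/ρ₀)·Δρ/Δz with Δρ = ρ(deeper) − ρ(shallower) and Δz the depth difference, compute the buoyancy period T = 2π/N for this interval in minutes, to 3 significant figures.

4.10 min

Δρ = 1028.807 − 1027.406 = 1.401 kg m⁻³ over Δz = 84.6 − 64.1 = 20.5 m.
N² = (9.8/1028.1065) × (1.401/20.5) = 6.5144 × 10⁻⁴ s⁻².
N = √(6.5144 × 10⁻⁴) = 0.025523 rad s⁻¹, so T = 2π/N = 246.18 s = 4.1030 min ≈ 4.10 min.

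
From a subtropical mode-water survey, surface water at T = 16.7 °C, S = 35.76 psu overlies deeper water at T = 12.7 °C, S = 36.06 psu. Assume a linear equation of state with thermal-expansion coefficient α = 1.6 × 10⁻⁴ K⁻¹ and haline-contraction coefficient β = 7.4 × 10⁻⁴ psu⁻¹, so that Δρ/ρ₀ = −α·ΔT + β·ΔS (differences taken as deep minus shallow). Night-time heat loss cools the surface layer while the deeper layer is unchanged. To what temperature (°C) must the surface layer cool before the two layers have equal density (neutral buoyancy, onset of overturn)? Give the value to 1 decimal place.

Neutral buoyancy requires Δρ = 0, i.e. −α(T_deep − T_surf′) + β(S_deep − S_surf) = 0.
T_surf′ = T_deep − (β/α)·ΔS = 12.7 − (7.4 × 10⁻⁴/1.6 × 10⁻⁴)·(+0.30) = 11.312 °C.
Cooling required: 16.7 − (11.312) = 5.388 °C.

11.3 °C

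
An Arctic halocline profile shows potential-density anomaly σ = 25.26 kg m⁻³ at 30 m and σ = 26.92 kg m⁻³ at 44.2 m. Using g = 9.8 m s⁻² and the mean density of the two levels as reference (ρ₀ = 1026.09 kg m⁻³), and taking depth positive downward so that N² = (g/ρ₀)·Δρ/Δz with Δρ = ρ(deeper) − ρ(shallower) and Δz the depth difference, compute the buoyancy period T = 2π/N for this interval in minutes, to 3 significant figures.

3.13 min

Δρ = 1026.92 − 1025.26 = 1.66 kg m⁻³ over Δz = 44.2 − 30 = 14.2 m.
N² = (9.8/1026.09) × (1.66/14.2) = 1.1165 × 10⁻³ s⁻².
N = √(1.1165 × 10⁻³) = 0.033414 rad s⁻¹, so T = 2π/N = 188.04 s = 3.1340 min ≈ 3.13 min.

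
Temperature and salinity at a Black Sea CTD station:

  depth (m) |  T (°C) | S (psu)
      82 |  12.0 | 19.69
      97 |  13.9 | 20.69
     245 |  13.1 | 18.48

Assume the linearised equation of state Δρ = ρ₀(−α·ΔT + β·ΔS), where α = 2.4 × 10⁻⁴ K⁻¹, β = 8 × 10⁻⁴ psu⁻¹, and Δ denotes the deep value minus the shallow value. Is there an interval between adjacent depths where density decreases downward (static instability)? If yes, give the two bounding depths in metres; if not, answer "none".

97–245 m

Evaluate Δρ/ρ₀ = −αΔT + βΔS across each adjacent pair:
  82–97 m: −αΔT+βΔS = −(2.4 × 10⁻⁴)(+1.9)+(8 × 10⁻⁴)(+1.00) = 3.4 × 10⁻⁴ → stable
  97–245 m: −αΔT+βΔS = −(2.4 × 10⁻⁴)(-0.8)+(8 × 10⁻⁴)(-2.21) = -1.6 × 10⁻³ → UNSTABLE
The 97–245 m interval has Δρ < 0: lighter water underlies denser water.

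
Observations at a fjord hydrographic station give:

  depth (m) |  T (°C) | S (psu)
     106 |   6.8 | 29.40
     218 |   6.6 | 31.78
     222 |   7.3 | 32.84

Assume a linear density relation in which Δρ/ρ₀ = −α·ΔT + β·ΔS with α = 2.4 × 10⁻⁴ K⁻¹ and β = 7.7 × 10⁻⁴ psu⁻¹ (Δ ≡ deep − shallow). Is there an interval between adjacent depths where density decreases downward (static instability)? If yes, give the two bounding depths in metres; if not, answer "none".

none

Evaluate Δρ/ρ₀ = −αΔT + βΔS across each adjacent pair:
  106–218 m: −αΔT+βΔS = −(2.4 × 10⁻⁴)(-0.2)+(7.7 × 10⁻⁴)(+2.38) = 1.9 × 10⁻³ → stable
  218–222 m: −αΔT+βΔS = −(2.4 × 10⁻⁴)(+0.7)+(7.7 × 10⁻⁴)(+1.06) = 6.5 × 10⁻⁴ → stable
Every interval has Δρ > 0: the column is stably stratified throughout.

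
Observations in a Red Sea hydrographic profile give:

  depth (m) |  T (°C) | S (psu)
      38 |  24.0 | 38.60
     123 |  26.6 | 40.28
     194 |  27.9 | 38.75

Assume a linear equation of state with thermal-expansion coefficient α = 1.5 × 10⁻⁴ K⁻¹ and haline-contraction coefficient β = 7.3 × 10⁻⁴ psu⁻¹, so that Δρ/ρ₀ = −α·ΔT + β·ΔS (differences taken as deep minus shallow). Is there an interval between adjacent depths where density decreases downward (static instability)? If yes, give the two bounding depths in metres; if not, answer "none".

123–194 m

Evaluate Δρ/ρ₀ = −αΔT + βΔS across each adjacent pair:
  38–123 m: −αΔT+βΔS = −(1.5 × 10⁻⁴)(+2.6)+(7.3 × 10⁻⁴)(+1.68) = 8.4 × 10⁻⁴ → stable
  123–194 m: −αΔT+βΔS = −(1.5 × 10⁻⁴)(+1.3)+(7.3 × 10⁻⁴)(-1.53) = -1.3 × 10⁻³ → UNSTABLE
The 123–194 m interval has Δρ < 0: lighter water underlies denser water.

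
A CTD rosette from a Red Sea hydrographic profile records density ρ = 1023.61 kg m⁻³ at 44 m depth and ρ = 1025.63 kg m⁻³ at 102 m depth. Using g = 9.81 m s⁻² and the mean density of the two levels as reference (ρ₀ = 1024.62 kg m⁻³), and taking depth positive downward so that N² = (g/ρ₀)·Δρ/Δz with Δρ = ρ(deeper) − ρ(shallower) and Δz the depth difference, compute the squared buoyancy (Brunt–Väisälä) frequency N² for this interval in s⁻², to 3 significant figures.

Δρ = 1025.63 − 1023.61 = 2.02 kg m⁻³ over Δz = 102 − 44 = 58 m.
N² = (9.81/1024.62) × (2.02/58) = 3.3345 × 10⁻⁴ s⁻² ≈ 3.33 × 10⁻⁴ s⁻².

3.33 × 10⁻⁴ s⁻²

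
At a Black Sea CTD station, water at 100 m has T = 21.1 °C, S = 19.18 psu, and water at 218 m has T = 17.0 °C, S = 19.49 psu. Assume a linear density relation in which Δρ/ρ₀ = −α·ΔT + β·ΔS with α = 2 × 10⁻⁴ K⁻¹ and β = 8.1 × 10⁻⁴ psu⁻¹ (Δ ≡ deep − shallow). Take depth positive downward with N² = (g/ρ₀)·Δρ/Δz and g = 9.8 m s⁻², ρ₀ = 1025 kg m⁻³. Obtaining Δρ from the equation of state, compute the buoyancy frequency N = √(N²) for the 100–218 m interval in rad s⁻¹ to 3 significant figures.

ΔT = -4.1 K, ΔS = +0.31 psu (deep − shallow).
Δρ/ρ₀ = −αΔT + βΔS = 8.20 × 10⁻⁴ + 2.511 × 10⁻⁴ = 1.0711 × 10⁻³, so Δρ ≈ 1.098 kg m⁻³.
N² = (g/ρ₀)·Δρ/Δz = g·(Δρ/ρ₀)/Δz = 9.8 × 1.0711 × 10⁻³ / 118 = 8.8956 × 10⁻⁵ s⁻².
N = √(8.8956 × 10⁻⁵) = 9.4316 × 10⁻³ rad s⁻¹ ≈ 9.43 × 10⁻³ rad s⁻¹.

9.43 × 10⁻³ rad s⁻¹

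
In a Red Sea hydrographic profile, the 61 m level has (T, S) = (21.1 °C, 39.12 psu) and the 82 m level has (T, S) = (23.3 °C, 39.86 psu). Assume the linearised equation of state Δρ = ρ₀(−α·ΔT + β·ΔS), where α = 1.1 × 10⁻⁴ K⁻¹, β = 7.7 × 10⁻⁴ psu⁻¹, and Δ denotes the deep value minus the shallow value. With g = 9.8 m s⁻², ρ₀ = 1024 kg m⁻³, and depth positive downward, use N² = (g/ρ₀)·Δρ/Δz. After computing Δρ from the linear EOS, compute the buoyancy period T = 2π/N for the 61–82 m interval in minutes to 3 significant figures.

8.47 min

ΔT = +2.2 K, ΔS = +0.74 psu (deep − shallow).
Δρ/ρ₀ = −αΔT + βΔS = -2.42 × 10⁻⁴ + 5.698 × 10⁻⁴ = 3.278 × 10⁻⁴, so Δρ ≈ 0.3357 kg m⁻³.
N² = (g/ρ₀)·Δρ/Δz = g·(Δρ/ρ₀)/Δz = 9.8 × 3.278 × 10⁻⁴ / 21 = 1.5297 × 10⁻⁴ s⁻².
N = √(1.5297 × 10⁻⁴) = 0.012368 rad s⁻¹ → T = 2π/N = 508.02 s = 8.4670 min ≈ 8.47 min.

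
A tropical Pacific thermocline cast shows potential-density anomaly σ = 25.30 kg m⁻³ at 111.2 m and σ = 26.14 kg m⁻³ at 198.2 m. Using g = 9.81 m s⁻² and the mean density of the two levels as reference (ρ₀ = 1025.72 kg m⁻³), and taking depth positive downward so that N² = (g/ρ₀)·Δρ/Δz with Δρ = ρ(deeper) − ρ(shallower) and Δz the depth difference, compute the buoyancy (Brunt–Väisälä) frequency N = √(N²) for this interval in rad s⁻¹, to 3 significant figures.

9.61 × 10⁻³ rad s⁻¹

Δρ = 1026.14 − 1025.30 = 0.84 kg m⁻³ over Δz = 198.2 − 111.2 = 87 m.
N² = (9.81/1025.72) × (0.84/87) = 9.2342 × 10⁻⁵ s⁻².
N = √(9.2342 × 10⁻⁵) = 9.6095 × 10⁻³ rad s⁻¹ ≈ 9.61 × 10⁻³ rad s⁻¹.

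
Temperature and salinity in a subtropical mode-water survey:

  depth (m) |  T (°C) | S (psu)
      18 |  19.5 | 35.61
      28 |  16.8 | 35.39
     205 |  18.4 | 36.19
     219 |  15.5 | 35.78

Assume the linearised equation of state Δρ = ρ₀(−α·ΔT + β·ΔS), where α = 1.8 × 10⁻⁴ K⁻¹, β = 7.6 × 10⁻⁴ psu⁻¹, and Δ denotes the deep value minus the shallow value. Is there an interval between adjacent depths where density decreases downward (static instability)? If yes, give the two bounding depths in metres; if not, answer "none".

Evaluate Δρ/ρ₀ = −αΔT + βΔS across each adjacent pair:
  18–28 m: −αΔT+βΔS = −(1.8 × 10⁻⁴)(-2.7)+(7.6 × 10⁻⁴)(-0.22) = 3.2 × 10⁻⁴ → stable
  28–205 m: −αΔT+βΔS = −(1.8 × 10⁻⁴)(+1.6)+(7.6 × 10⁻⁴)(+0.80) = 3.2 × 10⁻⁴ → stable
  205–219 m: −αΔT+βΔS = −(1.8 × 10⁻⁴)(-2.9)+(7.6 × 10⁻⁴)(-0.41) = 2.1 × 10⁻⁴ → stable
Every interval has Δρ > 0: the column is stably stratified throughout.

none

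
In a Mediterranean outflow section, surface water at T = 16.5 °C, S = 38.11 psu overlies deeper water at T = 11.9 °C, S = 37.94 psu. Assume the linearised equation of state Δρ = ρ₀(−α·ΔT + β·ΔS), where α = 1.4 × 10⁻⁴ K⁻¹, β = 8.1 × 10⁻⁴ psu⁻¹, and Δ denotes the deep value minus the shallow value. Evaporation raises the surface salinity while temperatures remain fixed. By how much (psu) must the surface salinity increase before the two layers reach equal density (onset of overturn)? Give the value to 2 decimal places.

Neutral buoyancy requires −α(T_deep − T_surf) + β(S_deep − S_surf′) = 0.
S_surf′ = S_deep − (α/β)·ΔT = 37.94 − (1.4 × 10⁻⁴/8.1 × 10⁻⁴)·(-4.6) = 38.7351 psu.
Increase required: 38.7351 − 38.11 = 0.6251 psu.

0.63 psu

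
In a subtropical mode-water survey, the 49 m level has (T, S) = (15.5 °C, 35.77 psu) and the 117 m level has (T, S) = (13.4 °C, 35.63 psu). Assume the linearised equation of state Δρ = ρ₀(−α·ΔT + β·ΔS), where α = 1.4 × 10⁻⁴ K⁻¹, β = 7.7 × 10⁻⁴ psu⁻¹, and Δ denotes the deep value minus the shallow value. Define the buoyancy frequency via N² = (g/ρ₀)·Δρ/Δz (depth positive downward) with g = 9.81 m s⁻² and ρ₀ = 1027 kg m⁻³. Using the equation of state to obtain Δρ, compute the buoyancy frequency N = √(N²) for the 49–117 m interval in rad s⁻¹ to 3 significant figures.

ΔT = -2.1 K, ΔS = -0.14 psu (deep − shallow).
Δρ/ρ₀ = −αΔT + βΔS = 2.94 × 10⁻⁴ − 1.078 × 10⁻⁴ = 1.862 × 10⁻⁴, so Δρ ≈ 0.1912 kg m⁻³.
N² = (g/ρ₀)·Δρ/Δz = g·(Δρ/ρ₀)/Δz = 9.81 × 1.862 × 10⁻⁴ / 68 = 2.6862 × 10⁻⁵ s⁻².
N = √(2.6862 × 10⁻⁵) = 5.1829 × 10⁻³ rad s⁻¹ ≈ 5.18 × 10⁻³ rad s⁻¹.

5.18 × 10⁻³ rad s⁻¹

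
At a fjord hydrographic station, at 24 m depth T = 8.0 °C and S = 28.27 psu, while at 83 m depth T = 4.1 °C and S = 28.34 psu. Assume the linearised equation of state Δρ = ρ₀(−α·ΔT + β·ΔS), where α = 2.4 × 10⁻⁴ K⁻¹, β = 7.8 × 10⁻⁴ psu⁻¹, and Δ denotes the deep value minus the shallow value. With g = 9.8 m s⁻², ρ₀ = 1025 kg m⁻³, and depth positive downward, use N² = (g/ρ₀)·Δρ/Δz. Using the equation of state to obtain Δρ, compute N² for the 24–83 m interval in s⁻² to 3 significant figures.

ΔT = -3.9 K, ΔS = +0.07 psu (deep − shallow).
Δρ/ρ₀ = −αΔT + βΔS = 9.36 × 10⁻⁴ + 5.46 × 10⁻⁵ = 9.906 × 10⁻⁴, so Δρ ≈ 1.015 kg m⁻³.
N² = (g/ρ₀)·Δρ/Δz = g·(Δρ/ρ₀)/Δz = 9.8 × 9.906 × 10⁻⁴ / 59 = 1.6454 × 10⁻⁴ s⁻² ≈ 1.65 × 10⁻⁴ s⁻².

1.65 × 10⁻⁴ s⁻²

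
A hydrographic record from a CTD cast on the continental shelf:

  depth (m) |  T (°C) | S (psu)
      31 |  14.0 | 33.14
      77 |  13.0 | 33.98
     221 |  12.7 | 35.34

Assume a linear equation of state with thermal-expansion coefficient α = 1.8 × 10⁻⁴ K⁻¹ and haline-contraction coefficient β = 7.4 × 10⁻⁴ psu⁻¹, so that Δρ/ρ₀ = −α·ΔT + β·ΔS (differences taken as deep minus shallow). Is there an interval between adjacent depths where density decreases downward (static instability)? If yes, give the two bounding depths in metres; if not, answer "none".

none

Evaluate Δρ/ρ₀ = −αΔT + βΔS across each adjacent pair:
  31–77 m: −αΔT+βΔS = −(1.8 × 10⁻⁴)(-1.0)+(7.4 × 10⁻⁴)(+0.84) = 8.0 × 10⁻⁴ → stable
  77–221 m: −αΔT+βΔS = −(1.8 × 10⁻⁴)(-0.3)+(7.4 × 10⁻⁴)(+1.36) = 1.1 × 10⁻³ → stable
Every interval has Δρ > 0: the column is stably stratified throughout.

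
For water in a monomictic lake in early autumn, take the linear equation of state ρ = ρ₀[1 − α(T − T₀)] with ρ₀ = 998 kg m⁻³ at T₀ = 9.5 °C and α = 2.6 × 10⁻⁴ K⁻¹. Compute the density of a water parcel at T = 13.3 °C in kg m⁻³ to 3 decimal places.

T − T₀ = +3.8 K.
Bracket = 1 − α·(+3.8) = 1 + (-9.88 × 10⁻⁴) = 0.9990120.
ρ = 998 × 0.9990120 = 997.014 kg m⁻³.

997.014 kg m⁻³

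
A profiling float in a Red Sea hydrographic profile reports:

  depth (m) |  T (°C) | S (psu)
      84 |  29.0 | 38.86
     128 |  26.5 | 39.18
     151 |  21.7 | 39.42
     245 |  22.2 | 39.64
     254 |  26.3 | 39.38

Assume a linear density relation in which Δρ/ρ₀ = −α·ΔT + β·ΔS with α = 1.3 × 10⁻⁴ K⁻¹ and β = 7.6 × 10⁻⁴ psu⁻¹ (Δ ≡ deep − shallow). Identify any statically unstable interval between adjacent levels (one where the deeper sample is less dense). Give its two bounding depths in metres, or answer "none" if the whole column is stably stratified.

245–254 m

Evaluate Δρ/ρ₀ = −αΔT + βΔS across each adjacent pair:
  84–128 m: −αΔT+βΔS = −(1.3 × 10⁻⁴)(-2.5)+(7.6 × 10⁻⁴)(+0.32) = 5.7 × 10⁻⁴ → stable
  128–151 m: −αΔT+βΔS = −(1.3 × 10⁻⁴)(-4.8)+(7.6 × 10⁻⁴)(+0.24) = 8.1 × 10⁻⁴ → stable
  151–245 m: −αΔT+βΔS = −(1.3 × 10⁻⁴)(+0.5)+(7.6 × 10⁻⁴)(+0.22) = 1.0 × 10⁻⁴ → stable
  245–254 m: −αΔT+βΔS = −(1.3 × 10⁻⁴)(+4.1)+(7.6 × 10⁻⁴)(-0.26) = -7.3 × 10⁻⁴ → UNSTABLE
The 245–254 m interval has Δρ < 0: lighter water underlies denser water.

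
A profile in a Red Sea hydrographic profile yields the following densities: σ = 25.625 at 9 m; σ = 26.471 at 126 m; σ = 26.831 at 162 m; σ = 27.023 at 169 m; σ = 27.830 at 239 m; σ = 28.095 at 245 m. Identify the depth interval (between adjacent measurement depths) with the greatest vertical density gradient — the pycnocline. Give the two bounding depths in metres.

239–245 m

Compute the density gradient over each adjacent pair:
  9–126 m: Δρ/Δz = 0.846/117 = 7.2 × 10⁻³ kg m⁻⁴
  126–162 m: Δρ/Δz = 0.360/36 = 0.010 kg m⁻⁴
  162–169 m: Δρ/Δz = 0.192/7 = 0.027 kg m⁻⁴
  169–239 m: Δρ/Δz = 0.807/70 = 0.012 kg m⁻⁴
  239–245 m: Δρ/Δz = 0.265/6 = 0.044 kg m⁻⁴
The largest gradient is in the 239–245 m interval — the pycnocline.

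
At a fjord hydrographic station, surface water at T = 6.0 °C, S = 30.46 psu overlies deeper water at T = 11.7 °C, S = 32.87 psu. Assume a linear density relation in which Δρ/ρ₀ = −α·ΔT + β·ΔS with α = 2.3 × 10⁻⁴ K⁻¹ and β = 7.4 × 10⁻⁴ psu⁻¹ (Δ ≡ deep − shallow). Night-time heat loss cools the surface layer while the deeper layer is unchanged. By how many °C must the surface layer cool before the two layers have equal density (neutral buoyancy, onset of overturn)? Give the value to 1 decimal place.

Neutral buoyancy requires Δρ = 0, i.e. −α(T_deep − T_surf′) + β(S_deep − S_surf) = 0.
T_surf′ = T_deep − (β/α)·ΔS = 11.7 − (7.4 × 10⁻⁴/2.3 × 10⁻⁴)·(+2.41) = 3.946 °C.
Cooling required: 6.0 − (3.946) = 2.054 °C.

2.1 °C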